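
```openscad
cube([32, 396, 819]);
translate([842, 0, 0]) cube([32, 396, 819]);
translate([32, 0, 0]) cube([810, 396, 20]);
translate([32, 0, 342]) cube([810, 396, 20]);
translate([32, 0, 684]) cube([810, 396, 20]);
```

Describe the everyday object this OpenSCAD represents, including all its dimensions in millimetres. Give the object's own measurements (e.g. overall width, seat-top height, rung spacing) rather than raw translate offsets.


An open bookshelf. Two side panels, each 32 mm thick, 396 mm deep and 819 mm tall, stand 874 mm apart (outside-to-outside). Between them sit 3 shelves, each 20 mm thick and 396 mm deep, spanning the full gap between the sides. The bottom shelf rests on the floor (its underside at z = 0) and the clear gap between one shelf's top and the next shelf's underside is 322 mm.


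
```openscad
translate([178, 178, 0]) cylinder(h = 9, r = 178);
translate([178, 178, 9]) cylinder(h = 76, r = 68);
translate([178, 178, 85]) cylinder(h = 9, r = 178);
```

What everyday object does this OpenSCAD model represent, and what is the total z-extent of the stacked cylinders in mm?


A spool. The overall height is 94 mm.

Three coaxial cylinders, large–small–large — a spool. Two 9 mm flanges and a 76 mm core give 9 + 76 + 9 = 94 mm.


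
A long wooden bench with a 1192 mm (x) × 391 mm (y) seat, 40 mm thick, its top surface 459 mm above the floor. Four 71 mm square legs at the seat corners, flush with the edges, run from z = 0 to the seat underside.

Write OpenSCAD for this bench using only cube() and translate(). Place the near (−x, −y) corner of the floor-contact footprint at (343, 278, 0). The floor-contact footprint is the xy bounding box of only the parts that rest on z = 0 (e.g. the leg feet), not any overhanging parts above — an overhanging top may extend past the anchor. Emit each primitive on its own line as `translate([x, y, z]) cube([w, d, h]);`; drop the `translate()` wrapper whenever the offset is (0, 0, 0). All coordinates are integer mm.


translate([343, 278, 419]) cube([1192, 391, 40]);
translate([343, 278, 0]) cube([71, 71, 419]);
translate([343, 598, 0]) cube([71, 71, 419]);
translate([1464, 278, 0]) cube([71, 71, 419]);
translate([1464, 598, 0]) cube([71, 71, 419]);


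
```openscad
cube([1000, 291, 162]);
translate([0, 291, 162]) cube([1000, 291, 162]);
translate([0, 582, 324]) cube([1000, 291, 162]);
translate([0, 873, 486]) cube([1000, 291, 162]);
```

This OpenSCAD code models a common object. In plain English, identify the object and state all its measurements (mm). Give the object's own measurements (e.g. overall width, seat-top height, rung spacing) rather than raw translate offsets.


A straight staircase of 4 solid steps. Each step is 1000 mm wide (x), 291 mm deep (y, the going) and 162 mm tall (the rise). The first step rests on the floor; each subsequent step sits one going further in +y and one rise higher in +z, directly behind and above the previous step with no overlap.


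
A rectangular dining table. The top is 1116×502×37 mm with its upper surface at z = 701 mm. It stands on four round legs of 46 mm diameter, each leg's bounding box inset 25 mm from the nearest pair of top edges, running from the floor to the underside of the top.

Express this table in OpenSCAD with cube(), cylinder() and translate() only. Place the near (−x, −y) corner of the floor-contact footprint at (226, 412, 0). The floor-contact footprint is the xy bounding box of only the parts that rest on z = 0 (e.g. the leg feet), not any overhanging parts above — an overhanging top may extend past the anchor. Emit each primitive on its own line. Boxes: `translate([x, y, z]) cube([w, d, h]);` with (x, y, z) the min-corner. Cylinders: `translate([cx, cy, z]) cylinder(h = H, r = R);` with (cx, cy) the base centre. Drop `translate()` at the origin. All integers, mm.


// leg_h = 701 - 37 = 664
translate([201, 387, 664]) cube([1116, 502, 37]);
translate([249, 435, 0]) cylinder(h = 664, r = 23);
translate([1269, 435, 0]) cylinder(h = 664, r = 23);
translate([249, 841, 0]) cylinder(h = 664, r = 23);
translate([1269, 841, 0]) cylinder(h = 664, r = 23);


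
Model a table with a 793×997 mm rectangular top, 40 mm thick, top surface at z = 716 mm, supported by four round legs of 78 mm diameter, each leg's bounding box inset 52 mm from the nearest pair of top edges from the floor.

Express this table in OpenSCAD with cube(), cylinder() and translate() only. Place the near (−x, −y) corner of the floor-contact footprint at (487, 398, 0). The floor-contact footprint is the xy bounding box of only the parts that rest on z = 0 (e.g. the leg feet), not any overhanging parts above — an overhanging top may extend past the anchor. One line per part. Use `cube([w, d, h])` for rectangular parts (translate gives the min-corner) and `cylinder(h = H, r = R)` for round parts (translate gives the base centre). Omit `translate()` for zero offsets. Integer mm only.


translate([435, 346, 676]) cube([793, 997, 40]);
translate([526, 437, 0]) cylinder(h = 676, r = 39);
translate([1137, 437, 0]) cylinder(h = 676, r = 39);
translate([526, 1252, 0]) cylinder(h = 676, r = 39);
translate([1137, 1252, 0]) cylinder(h = 676, r = 39);


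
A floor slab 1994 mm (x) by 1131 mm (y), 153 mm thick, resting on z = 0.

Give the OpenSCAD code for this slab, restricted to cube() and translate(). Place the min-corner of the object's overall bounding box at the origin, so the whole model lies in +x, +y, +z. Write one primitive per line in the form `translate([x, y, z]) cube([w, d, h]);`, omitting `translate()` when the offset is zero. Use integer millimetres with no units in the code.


cube([1994, 1131, 153]);


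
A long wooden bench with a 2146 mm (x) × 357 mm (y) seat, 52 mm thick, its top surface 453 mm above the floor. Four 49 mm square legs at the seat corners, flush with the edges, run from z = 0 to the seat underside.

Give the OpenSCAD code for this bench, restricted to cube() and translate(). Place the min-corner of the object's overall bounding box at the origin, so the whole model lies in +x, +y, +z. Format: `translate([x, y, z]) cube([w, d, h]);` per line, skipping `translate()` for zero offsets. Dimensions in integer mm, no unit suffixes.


translate([0, 0, 401]) cube([2146, 357, 52]);
cube([49, 49, 401]);
translate([0, 308, 0]) cube([49, 49, 401]);
translate([2097, 0, 0]) cube([49, 49, 401]);
translate([2097, 308, 0]) cube([49, 49, 401]);


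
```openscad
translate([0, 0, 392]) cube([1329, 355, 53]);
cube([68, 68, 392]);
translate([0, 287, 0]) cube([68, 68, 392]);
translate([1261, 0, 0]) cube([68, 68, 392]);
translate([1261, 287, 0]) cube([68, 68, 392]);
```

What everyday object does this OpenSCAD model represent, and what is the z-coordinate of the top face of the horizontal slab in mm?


A bench. The seat-top height is 445 mm.

A long slab on four corner posts — a bench. The slab sits at z = 392 with thickness 53, so the top is 392 + 53 = 445 mm.


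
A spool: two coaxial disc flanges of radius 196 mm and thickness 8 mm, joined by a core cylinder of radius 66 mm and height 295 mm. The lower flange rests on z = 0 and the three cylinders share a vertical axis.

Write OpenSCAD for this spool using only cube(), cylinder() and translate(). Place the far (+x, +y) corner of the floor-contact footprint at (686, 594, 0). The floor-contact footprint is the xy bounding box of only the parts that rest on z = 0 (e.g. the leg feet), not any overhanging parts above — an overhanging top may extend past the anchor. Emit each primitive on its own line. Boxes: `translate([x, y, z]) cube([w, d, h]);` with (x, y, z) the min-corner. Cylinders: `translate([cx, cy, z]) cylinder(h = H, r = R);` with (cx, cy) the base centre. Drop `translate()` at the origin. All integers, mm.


translate([490, 398, 0]) cylinder(h = 8, r = 196);
translate([490, 398, 8]) cylinder(h = 295, r = 66);
translate([490, 398, 303]) cylinder(h = 8, r = 196);


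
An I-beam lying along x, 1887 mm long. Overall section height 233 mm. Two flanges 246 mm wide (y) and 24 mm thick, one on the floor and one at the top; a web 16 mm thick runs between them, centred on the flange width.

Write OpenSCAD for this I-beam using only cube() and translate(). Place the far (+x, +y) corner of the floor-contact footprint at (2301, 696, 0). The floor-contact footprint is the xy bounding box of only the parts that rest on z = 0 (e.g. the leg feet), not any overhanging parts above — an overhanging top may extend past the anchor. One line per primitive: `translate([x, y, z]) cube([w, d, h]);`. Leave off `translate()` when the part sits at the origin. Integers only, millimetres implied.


translate([414, 450, 0]) cube([1887, 246, 24]);
translate([414, 565, 24]) cube([1887, 16, 185]);
translate([414, 450, 209]) cube([1887, 246, 24]);


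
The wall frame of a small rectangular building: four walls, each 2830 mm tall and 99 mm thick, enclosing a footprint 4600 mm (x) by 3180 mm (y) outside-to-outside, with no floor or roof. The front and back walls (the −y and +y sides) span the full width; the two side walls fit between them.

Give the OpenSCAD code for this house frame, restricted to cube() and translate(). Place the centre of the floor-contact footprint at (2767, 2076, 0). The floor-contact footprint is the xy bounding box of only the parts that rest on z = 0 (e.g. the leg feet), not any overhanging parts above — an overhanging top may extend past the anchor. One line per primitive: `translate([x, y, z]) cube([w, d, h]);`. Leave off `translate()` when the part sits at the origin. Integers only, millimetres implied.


translate([467, 486, 0]) cube([4600, 99, 2830]);
translate([467, 3567, 0]) cube([4600, 99, 2830]);
translate([467, 585, 0]) cube([99, 2982, 2830]);
translate([4968, 585, 0]) cube([99, 2982, 2830]);


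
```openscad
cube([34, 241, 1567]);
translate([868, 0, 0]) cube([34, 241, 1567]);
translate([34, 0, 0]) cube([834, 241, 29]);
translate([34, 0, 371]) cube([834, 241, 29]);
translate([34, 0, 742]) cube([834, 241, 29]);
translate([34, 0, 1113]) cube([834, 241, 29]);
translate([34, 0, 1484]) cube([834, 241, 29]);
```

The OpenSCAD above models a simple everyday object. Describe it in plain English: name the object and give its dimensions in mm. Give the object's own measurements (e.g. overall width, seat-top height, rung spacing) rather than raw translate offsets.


An open bookshelf. Two side panels, each 34 mm thick, 241 mm deep and 1567 mm tall, stand 902 mm apart (outside-to-outside). Between them sit 5 shelves, each 29 mm thick and 241 mm deep, spanning the full gap between the sides. The bottom shelf rests on the floor (its underside at z = 0) and the clear gap between one shelf's top and the next shelf's underside is 342 mm.


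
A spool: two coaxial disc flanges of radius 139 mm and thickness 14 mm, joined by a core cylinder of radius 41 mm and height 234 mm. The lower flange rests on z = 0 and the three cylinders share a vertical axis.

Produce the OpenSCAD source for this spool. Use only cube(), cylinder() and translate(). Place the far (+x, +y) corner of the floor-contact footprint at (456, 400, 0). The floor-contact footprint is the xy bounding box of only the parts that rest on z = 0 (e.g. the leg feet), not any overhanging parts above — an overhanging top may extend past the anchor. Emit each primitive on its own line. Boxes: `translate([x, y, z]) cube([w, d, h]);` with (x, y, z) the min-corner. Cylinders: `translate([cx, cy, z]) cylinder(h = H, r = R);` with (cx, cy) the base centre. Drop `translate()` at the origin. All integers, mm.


translate([317, 261, 0]) cylinder(h = 14, r = 139);
translate([317, 261, 14]) cylinder(h = 234, r = 41);
translate([317, 261, 248]) cylinder(h = 14, r = 139);


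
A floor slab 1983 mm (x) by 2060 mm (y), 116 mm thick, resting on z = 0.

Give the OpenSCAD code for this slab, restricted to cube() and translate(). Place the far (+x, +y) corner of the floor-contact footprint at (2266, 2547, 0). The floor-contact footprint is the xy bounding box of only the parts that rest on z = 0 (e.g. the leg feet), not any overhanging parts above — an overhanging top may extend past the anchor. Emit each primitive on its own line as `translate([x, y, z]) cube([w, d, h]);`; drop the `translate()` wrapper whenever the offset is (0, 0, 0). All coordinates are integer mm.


translate([283, 487, 0]) cube([1983, 2060, 116]);


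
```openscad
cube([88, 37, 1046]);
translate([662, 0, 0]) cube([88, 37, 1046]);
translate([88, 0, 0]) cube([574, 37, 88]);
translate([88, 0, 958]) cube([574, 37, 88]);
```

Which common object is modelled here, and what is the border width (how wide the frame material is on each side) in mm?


A picture frame. The border width is 88 mm.

Four thin pieces enclosing a rectangular opening — a picture frame. The two full-height stiles are 1046 mm tall; the top rail sits at z = 958 and is 88 mm tall, so the border above the opening is 1046 − 958 = 88 mm, matching the stile x-width.


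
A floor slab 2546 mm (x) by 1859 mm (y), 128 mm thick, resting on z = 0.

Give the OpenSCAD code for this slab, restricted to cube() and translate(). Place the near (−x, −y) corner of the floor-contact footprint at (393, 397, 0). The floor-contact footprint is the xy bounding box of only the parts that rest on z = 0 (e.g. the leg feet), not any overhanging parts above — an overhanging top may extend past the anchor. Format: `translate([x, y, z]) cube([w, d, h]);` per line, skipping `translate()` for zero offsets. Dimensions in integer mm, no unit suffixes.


translate([393, 397, 0]) cube([2546, 1859, 128]);


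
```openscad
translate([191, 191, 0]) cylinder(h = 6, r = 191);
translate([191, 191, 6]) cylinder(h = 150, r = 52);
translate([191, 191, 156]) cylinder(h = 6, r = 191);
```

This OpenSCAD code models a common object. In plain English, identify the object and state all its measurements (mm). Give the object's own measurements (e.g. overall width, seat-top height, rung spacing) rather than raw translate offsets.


A spool: two coaxial disc flanges of radius 191 mm and thickness 6 mm, joined by a core cylinder of radius 52 mm and height 150 mm. The lower flange rests on z = 0 and the three cylinders share a vertical axis.


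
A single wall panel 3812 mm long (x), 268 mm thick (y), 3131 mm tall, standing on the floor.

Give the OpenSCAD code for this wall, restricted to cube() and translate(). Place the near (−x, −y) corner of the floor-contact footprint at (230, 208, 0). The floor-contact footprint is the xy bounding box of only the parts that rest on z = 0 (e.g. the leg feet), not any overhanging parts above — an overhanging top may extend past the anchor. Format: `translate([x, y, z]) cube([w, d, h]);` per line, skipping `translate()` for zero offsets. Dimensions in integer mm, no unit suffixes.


translate([230, 208, 0]) cube([3812, 268, 3131]);


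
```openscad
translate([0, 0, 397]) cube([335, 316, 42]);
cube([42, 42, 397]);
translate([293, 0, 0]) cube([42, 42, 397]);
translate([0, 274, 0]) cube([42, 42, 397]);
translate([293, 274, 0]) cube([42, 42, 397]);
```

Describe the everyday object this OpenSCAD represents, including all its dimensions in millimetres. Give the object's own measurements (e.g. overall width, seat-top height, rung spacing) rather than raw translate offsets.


A simple wooden stool: a rectangular seat 335 mm (x) by 316 mm (y), 42 mm thick, top face at z = 439 mm, on four square legs, each 42×42 mm in cross-section. The legs rest on z = 0, each flush with a corner of the seat.


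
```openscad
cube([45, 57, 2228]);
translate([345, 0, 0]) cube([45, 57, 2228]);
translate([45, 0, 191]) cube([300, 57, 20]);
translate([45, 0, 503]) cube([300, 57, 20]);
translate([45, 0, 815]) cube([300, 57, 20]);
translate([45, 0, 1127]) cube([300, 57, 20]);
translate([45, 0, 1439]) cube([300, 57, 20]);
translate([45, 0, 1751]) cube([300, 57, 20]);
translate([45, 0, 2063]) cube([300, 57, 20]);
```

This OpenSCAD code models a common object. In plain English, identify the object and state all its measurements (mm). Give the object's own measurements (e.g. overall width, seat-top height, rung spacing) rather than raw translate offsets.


A straight ladder. Two 45×57 mm vertical rails, 2228 mm tall, stand 390 mm apart (outside-to-outside) with their front faces coplanar on the −y side. 7 rungs, each 57 mm deep and 20 mm tall, span between the inner faces of the rails, front faces flush with the rails. The lowest rung's underside is at z = 191 mm and rungs are spaced 312 mm apart (underside to underside).


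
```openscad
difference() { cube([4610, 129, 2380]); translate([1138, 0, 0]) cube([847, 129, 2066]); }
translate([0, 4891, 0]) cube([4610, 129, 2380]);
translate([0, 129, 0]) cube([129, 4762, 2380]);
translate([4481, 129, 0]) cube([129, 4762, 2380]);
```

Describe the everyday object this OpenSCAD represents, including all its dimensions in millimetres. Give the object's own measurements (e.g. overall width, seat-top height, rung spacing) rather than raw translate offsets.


A single room: four walls, each 2380 mm tall and 129 mm thick, enclosing an outside footprint 4610×5020 mm (x × y), no floor or roof. The front and back walls (−y and +y sides) run the full x-width; the side walls fit between their inner faces. A door opening 847 mm wide and 2066 mm tall is cut through the front wall from the floor up, its −x edge 1138 mm from the wall's −x end.


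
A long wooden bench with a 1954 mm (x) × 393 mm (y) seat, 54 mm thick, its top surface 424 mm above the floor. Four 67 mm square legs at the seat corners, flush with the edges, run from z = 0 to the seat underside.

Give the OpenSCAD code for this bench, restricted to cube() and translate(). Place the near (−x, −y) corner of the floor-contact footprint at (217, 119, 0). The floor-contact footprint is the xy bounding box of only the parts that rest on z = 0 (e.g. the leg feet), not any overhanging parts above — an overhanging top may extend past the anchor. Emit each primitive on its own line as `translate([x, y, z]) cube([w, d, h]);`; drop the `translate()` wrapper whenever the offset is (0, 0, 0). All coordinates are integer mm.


translate([217, 119, 370]) cube([1954, 393, 54]);
translate([217, 119, 0]) cube([67, 67, 370]);
translate([217, 445, 0]) cube([67, 67, 370]);
translate([2104, 119, 0]) cube([67, 67, 370]);
translate([2104, 445, 0]) cube([67, 67, 370]);


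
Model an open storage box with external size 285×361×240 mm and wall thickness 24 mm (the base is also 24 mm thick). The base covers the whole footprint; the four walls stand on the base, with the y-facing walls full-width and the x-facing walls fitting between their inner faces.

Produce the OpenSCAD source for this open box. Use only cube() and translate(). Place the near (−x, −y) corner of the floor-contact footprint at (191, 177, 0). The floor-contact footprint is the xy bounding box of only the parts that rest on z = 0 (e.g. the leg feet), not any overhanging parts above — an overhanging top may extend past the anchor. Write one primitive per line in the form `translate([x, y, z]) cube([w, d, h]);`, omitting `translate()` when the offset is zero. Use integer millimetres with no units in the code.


translate([191, 177, 0]) cube([285, 361, 24]);
translate([191, 177, 24]) cube([285, 24, 216]);
translate([191, 514, 24]) cube([285, 24, 216]);
translate([191, 201, 24]) cube([24, 313, 216]);
translate([452, 201, 24]) cube([24, 313, 216]);


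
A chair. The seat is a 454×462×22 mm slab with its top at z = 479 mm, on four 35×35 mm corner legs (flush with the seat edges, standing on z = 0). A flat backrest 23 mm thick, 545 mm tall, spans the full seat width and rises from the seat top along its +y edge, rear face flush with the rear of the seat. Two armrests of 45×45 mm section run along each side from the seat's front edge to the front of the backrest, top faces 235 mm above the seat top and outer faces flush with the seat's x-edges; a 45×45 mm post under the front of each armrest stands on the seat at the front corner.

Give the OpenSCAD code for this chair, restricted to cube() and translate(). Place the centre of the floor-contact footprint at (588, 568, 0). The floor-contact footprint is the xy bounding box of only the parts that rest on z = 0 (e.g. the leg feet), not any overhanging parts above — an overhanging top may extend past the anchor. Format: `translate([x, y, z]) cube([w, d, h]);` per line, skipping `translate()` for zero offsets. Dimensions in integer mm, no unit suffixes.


translate([361, 337, 457]) cube([454, 462, 22]);
translate([361, 337, 0]) cube([35, 35, 457]);
translate([780, 337, 0]) cube([35, 35, 457]);
translate([361, 764, 0]) cube([35, 35, 457]);
translate([780, 764, 0]) cube([35, 35, 457]);
translate([361, 776, 479]) cube([454, 23, 545]);
translate([361, 337, 669]) cube([45, 439, 45]);
translate([770, 337, 669]) cube([45, 439, 45]);
translate([361, 337, 479]) cube([45, 45, 190]);
translate([770, 337, 479]) cube([45, 45, 190]);


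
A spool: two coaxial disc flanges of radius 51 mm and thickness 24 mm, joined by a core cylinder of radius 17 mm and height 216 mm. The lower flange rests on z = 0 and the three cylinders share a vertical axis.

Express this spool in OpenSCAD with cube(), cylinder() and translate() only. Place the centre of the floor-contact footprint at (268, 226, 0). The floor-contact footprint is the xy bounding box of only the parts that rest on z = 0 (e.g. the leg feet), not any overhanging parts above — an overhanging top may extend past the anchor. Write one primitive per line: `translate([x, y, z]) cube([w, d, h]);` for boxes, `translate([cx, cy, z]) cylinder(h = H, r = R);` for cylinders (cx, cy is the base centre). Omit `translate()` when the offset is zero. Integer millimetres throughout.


translate([268, 226, 0]) cylinder(h = 24, r = 51);
translate([268, 226, 24]) cylinder(h = 216, r = 17);
translate([268, 226, 240]) cylinder(h = 24, r = 51);


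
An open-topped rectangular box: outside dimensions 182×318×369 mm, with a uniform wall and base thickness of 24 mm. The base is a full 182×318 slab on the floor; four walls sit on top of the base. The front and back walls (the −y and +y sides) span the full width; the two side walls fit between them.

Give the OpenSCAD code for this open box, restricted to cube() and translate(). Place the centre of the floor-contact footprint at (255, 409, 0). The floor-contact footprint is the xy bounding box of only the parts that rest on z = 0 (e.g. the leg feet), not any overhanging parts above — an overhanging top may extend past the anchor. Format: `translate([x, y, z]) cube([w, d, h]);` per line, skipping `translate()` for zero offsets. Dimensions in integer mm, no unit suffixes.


translate([164, 250, 0]) cube([182, 318, 24]);
translate([164, 250, 24]) cube([182, 24, 345]);
translate([164, 544, 24]) cube([182, 24, 345]);
translate([164, 274, 24]) cube([24, 270, 345]);
translate([322, 274, 24]) cube([24, 270, 345]);


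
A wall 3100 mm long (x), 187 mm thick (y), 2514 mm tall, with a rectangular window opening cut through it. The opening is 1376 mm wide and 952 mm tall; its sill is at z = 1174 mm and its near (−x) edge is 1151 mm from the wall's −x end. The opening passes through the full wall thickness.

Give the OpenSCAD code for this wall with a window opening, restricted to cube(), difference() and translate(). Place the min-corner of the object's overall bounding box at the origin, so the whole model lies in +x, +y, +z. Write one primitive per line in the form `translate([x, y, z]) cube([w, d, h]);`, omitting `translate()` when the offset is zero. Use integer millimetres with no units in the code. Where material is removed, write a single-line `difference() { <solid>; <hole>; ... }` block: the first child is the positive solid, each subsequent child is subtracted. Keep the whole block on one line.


difference() { cube([3100, 187, 2514]); translate([1151, 0, 1174]) cube([1376, 187, 952]); }


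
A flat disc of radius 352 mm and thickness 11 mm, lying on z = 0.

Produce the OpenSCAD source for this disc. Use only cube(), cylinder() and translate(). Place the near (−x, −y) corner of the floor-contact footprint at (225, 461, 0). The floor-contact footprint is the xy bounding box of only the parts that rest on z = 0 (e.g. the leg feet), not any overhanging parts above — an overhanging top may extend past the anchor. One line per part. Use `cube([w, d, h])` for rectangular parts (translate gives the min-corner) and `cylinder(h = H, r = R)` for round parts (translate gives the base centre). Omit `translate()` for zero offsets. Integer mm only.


translate([577, 813, 0]) cylinder(h = 11, r = 352);


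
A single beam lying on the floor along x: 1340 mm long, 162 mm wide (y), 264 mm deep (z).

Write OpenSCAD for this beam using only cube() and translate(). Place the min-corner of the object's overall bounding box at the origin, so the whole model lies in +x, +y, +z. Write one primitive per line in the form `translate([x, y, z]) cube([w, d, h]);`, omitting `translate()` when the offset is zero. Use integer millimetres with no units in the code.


cube([1340, 162, 264]);


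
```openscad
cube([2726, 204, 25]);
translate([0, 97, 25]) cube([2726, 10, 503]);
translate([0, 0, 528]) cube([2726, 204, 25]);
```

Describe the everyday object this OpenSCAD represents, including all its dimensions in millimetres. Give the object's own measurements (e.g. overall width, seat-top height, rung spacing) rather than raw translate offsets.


An I-beam lying along x, 2726 mm long. Overall section height 553 mm. Two flanges 204 mm wide (y) and 25 mm thick, one on the floor and one at the top; a web 10 mm thick runs between them, centred on the flange width.


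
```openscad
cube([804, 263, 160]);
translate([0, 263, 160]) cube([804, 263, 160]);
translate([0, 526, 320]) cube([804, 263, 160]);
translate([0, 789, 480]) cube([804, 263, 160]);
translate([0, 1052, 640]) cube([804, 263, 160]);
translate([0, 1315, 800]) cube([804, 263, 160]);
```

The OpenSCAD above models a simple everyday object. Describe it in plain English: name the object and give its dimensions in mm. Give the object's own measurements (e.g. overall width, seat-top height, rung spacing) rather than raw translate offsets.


A straight staircase of 6 solid steps. Each step is 804 mm wide (x), 263 mm deep (y, the going) and 160 mm tall (the rise). The first step rests on the floor; each subsequent step sits one going further in +y and one rise higher in +z, directly behind and above the previous step with no overlap.


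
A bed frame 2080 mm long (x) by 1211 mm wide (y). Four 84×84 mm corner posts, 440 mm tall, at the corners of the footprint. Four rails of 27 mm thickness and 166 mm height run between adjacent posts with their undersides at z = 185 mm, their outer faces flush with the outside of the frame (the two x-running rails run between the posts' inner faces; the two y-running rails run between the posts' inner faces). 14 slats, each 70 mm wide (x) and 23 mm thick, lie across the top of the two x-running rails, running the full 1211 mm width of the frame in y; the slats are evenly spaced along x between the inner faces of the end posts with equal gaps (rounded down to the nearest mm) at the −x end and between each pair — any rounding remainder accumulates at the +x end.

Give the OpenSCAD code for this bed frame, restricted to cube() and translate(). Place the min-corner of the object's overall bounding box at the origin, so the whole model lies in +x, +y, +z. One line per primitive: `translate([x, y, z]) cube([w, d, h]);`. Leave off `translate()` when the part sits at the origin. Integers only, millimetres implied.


// slat z = rail_z + rail_h = 185 + 166 = 351
// slat gap = ⌊(1912 − 14·70) / 15⌋ = 62
cube([84, 84, 440]);
translate([0, 1127, 0]) cube([84, 84, 440]);
translate([1996, 0, 0]) cube([84, 84, 440]);
translate([1996, 1127, 0]) cube([84, 84, 440]);
translate([84, 0, 185]) cube([1912, 27, 166]);
translate([84, 1184, 185]) cube([1912, 27, 166]);
translate([0, 84, 185]) cube([27, 1043, 166]);
translate([2053, 84, 185]) cube([27, 1043, 166]);
translate([146, 0, 351]) cube([70, 1211, 23]);
translate([278, 0, 351]) cube([70, 1211, 23]);
translate([410, 0, 351]) cube([70, 1211, 23]);
translate([542, 0, 351]) cube([70, 1211, 23]);
translate([674, 0, 351]) cube([70, 1211, 23]);
translate([806, 0, 351]) cube([70, 1211, 23]);
translate([938, 0, 351]) cube([70, 1211, 23]);
translate([1070, 0, 351]) cube([70, 1211, 23]);
translate([1202, 0, 351]) cube([70, 1211, 23]);
translate([1334, 0, 351]) cube([70, 1211, 23]);
translate([1466, 0, 351]) cube([70, 1211, 23]);
translate([1598, 0, 351]) cube([70, 1211, 23]);
translate([1730, 0, 351]) cube([70, 1211, 23]);
translate([1862, 0, 351]) cube([70, 1211, 23]);


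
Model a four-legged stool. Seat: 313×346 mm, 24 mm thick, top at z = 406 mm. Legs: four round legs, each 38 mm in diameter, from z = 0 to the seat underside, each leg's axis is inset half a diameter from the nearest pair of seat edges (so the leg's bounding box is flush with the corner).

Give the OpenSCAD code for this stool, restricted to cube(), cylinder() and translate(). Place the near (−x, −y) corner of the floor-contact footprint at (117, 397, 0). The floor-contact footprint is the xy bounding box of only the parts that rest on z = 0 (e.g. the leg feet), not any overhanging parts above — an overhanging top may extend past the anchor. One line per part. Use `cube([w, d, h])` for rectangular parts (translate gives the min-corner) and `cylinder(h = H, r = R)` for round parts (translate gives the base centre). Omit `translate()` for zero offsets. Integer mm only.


translate([117, 397, 382]) cube([313, 346, 24]);
translate([136, 416, 0]) cylinder(h = 382, r = 19);
translate([411, 416, 0]) cylinder(h = 382, r = 19);
translate([136, 724, 0]) cylinder(h = 382, r = 19);
translate([411, 724, 0]) cylinder(h = 382, r = 19);


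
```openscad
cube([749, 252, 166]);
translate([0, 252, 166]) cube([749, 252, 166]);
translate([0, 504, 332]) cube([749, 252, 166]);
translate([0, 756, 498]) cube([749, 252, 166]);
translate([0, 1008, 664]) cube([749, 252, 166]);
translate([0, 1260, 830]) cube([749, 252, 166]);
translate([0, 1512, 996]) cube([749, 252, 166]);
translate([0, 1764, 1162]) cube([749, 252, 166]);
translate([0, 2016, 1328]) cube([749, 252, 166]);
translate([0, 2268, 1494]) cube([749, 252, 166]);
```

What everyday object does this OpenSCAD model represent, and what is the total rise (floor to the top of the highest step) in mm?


A staircase. The total rise is 1660 mm.

10 identical blocks, each offset up and back from the previous — a staircase. Each step is 166 mm tall and there are 10 of them, so the total rise is 10 × 166 = 1660 mm.


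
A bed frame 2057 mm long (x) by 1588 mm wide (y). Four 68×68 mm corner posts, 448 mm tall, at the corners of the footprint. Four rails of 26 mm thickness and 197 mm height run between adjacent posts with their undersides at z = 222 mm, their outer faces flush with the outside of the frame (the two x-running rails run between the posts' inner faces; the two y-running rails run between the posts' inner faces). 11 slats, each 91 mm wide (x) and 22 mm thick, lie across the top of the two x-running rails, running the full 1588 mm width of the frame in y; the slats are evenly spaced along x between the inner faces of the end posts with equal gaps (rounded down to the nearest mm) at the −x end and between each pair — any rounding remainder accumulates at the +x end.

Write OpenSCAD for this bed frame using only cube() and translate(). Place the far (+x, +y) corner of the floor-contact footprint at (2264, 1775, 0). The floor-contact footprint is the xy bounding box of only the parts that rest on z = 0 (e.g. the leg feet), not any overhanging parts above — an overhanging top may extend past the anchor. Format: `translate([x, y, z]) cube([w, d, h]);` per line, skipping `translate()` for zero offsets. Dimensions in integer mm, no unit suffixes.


// slat z = rail_z + rail_h = 222 + 197 = 419
// slat gap = ⌊(1921 − 11·91) / 12⌋ = 76
translate([207, 187, 0]) cube([68, 68, 448]);
translate([207, 1707, 0]) cube([68, 68, 448]);
translate([2196, 187, 0]) cube([68, 68, 448]);
translate([2196, 1707, 0]) cube([68, 68, 448]);
translate([275, 187, 222]) cube([1921, 26, 197]);
translate([275, 1749, 222]) cube([1921, 26, 197]);
translate([207, 255, 222]) cube([26, 1452, 197]);
translate([2238, 255, 222]) cube([26, 1452, 197]);
translate([351, 187, 419]) cube([91, 1588, 22]);
translate([518, 187, 419]) cube([91, 1588, 22]);
translate([685, 187, 419]) cube([91, 1588, 22]);
translate([852, 187, 419]) cube([91, 1588, 22]);
translate([1019, 187, 419]) cube([91, 1588, 22]);
translate([1186, 187, 419]) cube([91, 1588, 22]);
translate([1353, 187, 419]) cube([91, 1588, 22]);
translate([1520, 187, 419]) cube([91, 1588, 22]);
translate([1687, 187, 419]) cube([91, 1588, 22]);
translate([1854, 187, 419]) cube([91, 1588, 22]);
translate([2021, 187, 419]) cube([91, 1588, 22]);


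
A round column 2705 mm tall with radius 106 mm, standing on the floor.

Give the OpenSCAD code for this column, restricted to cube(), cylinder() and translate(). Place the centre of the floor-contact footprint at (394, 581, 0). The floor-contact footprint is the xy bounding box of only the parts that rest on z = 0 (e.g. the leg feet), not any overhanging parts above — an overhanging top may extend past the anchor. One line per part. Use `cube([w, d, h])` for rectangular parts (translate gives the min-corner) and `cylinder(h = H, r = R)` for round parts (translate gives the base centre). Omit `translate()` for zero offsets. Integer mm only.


translate([394, 581, 0]) cylinder(h = 2705, r = 106);


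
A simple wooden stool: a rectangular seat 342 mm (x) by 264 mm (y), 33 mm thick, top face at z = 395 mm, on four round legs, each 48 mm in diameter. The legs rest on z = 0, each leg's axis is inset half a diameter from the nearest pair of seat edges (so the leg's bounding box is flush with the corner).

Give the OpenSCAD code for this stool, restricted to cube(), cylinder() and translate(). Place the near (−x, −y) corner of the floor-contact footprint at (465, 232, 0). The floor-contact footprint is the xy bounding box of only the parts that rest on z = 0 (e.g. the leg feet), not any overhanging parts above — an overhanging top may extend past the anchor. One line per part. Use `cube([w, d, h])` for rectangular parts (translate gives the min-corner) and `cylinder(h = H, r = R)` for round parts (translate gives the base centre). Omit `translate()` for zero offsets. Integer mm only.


translate([465, 232, 362]) cube([342, 264, 33]);
translate([489, 256, 0]) cylinder(h = 362, r = 24);
translate([783, 256, 0]) cylinder(h = 362, r = 24);
translate([489, 472, 0]) cylinder(h = 362, r = 24);
translate([783, 472, 0]) cylinder(h = 362, r = 24);


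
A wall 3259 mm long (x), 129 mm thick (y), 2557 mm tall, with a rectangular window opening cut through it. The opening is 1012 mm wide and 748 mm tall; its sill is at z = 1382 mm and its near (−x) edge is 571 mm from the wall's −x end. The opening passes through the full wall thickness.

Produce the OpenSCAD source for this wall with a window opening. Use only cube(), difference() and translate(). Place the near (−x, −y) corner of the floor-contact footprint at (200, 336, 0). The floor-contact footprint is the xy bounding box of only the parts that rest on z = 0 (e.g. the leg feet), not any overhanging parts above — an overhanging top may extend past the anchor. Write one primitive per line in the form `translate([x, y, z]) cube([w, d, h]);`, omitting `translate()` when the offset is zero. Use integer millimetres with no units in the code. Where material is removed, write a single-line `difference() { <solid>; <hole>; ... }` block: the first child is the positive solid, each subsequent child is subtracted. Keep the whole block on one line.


difference() { translate([200, 336, 0]) cube([3259, 129, 2557]); translate([771, 336, 1382]) cube([1012, 129, 748]); }


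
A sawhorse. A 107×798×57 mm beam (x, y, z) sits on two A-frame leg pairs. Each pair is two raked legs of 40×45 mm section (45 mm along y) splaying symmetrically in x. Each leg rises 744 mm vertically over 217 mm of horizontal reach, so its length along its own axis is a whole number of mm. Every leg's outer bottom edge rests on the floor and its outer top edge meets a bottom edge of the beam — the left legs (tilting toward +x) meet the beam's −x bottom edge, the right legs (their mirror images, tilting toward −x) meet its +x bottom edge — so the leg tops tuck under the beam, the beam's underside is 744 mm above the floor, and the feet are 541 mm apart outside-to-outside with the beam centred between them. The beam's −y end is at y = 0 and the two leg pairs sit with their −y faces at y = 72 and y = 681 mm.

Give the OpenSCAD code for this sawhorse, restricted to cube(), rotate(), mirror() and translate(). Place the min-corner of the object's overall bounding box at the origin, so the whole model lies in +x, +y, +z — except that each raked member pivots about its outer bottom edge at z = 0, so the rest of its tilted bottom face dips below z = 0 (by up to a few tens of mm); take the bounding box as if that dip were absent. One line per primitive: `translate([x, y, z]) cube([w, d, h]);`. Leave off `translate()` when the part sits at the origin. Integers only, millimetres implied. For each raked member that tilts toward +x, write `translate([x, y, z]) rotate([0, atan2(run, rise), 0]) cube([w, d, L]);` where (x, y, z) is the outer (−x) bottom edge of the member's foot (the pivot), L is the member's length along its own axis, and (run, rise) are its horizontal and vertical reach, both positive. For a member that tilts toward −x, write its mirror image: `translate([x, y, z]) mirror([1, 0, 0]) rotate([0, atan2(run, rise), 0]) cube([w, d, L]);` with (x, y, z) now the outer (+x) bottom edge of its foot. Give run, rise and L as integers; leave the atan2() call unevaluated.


translate([217, 0, 744]) cube([107, 798, 57]);
translate([0, 72, 0]) rotate([0, atan2(217, 744), 0]) cube([40, 45, 775]);
translate([541, 72, 0]) mirror([1, 0, 0]) rotate([0, atan2(217, 744), 0]) cube([40, 45, 775]);
translate([0, 681, 0]) rotate([0, atan2(217, 744), 0]) cube([40, 45, 775]);
translate([541, 681, 0]) mirror([1, 0, 0]) rotate([0, atan2(217, 744), 0]) cube([40, 45, 775]);


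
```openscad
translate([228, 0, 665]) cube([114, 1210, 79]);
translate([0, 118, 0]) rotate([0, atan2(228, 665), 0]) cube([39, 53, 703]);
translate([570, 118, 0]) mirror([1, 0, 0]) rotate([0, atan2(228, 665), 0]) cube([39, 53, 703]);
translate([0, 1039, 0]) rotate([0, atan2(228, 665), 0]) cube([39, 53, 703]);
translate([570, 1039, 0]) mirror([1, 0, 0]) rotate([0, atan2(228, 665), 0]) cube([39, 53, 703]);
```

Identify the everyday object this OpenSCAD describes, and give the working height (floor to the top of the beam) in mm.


A sawhorse. The overall height is 744 mm.

A beam across two mirrored pairs of raked legs — a sawhorse. The beam's underside is at z = 665 (matching the legs' vertical rise in atan2(228, 665)) and the beam is 79 mm tall, so its top is at 665 + 79 = 744 mm. The raked legs top out at the beam's underside, so that is the highest point.


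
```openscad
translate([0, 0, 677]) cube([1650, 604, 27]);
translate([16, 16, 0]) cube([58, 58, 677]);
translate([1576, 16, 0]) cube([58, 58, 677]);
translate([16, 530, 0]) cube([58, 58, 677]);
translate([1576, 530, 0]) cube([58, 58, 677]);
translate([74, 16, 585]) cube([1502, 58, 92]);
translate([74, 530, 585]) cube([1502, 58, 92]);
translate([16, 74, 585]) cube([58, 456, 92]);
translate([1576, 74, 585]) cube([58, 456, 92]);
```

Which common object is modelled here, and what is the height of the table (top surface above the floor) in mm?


A table. The table height is 704 mm.

A 1650×604×27 slab sits at z = 677 on four 58 mm square posts — a table. The top surface is at 677 + 27 = 704 mm.


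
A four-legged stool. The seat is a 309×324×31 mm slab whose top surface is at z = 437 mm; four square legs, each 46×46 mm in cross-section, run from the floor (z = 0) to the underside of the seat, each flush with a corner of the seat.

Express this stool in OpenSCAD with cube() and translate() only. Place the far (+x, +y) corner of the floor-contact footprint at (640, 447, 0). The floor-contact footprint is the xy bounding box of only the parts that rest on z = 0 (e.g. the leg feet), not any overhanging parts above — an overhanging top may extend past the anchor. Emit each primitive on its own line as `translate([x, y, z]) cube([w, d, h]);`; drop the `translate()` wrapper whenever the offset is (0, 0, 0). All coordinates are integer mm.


translate([331, 123, 406]) cube([309, 324, 31]);
translate([331, 123, 0]) cube([46, 46, 406]);
translate([594, 123, 0]) cube([46, 46, 406]);
translate([331, 401, 0]) cube([46, 46, 406]);
translate([594, 401, 0]) cube([46, 46, 406]);
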